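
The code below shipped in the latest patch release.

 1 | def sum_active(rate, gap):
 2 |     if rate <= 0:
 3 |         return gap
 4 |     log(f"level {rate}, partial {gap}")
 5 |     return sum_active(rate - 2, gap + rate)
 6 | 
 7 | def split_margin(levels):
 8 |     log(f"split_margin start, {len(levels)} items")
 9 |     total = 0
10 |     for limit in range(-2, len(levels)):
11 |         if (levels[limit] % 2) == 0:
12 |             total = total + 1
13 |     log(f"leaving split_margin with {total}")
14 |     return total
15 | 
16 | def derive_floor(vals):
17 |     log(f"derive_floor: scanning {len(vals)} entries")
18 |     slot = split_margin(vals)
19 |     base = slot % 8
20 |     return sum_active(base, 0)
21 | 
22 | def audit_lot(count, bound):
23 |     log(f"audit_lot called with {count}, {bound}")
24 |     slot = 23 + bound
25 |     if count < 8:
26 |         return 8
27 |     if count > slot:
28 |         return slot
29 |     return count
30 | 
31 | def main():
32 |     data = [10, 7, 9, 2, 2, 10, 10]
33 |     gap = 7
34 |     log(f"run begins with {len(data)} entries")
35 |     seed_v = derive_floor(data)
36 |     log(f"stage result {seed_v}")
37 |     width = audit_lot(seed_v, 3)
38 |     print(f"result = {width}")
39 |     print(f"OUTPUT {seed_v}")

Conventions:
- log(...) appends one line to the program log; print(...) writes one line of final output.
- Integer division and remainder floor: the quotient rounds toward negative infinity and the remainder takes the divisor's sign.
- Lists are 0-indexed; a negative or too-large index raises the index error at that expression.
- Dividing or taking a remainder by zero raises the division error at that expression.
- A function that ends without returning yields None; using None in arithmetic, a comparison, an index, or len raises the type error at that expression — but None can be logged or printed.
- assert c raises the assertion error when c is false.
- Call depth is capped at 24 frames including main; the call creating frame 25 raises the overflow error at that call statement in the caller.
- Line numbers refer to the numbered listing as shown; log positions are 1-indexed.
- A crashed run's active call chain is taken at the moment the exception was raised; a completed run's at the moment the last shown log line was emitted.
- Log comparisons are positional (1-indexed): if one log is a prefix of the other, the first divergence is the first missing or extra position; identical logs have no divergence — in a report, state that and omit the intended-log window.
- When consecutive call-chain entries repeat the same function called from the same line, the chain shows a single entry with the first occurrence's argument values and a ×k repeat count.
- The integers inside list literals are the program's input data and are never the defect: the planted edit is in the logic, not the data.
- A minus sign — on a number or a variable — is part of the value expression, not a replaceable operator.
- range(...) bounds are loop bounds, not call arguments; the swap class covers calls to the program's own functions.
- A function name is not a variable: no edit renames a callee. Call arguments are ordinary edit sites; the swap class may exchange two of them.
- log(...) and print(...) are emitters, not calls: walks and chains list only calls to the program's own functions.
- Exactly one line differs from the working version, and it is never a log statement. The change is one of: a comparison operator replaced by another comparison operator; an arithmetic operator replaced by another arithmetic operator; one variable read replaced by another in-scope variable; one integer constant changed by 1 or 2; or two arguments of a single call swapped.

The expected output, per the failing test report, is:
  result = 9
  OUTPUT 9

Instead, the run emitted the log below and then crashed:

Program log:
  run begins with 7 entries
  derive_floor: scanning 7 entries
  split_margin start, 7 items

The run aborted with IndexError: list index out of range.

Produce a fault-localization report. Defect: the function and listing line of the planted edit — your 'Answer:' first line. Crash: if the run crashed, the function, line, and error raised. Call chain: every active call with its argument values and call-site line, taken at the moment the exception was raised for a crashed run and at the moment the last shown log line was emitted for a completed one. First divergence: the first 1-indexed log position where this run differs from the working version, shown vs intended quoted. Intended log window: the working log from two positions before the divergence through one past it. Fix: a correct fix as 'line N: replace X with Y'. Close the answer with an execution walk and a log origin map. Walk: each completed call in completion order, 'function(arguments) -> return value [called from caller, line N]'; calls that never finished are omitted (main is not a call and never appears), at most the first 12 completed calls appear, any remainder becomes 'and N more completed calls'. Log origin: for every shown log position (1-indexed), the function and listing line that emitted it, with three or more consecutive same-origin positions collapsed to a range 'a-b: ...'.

Answer: the defect is in split_margin at line 10.
Core observation: After 3 matching log lines the faulty run goes silent, while the working version continues with 'leaving split_margin with 5'.
Crash: split_margin, line 11, IndexError.
Call chain: main -> derive_floor([10, 7, 9, 2, 2, 10, 10]) (called at line 35) -> split_margin([10, 7, 9, 2, 2, 10, 10]) (called at line 18).
First divergence: position 4; the shown log stops at 3 lines while the working version next logs 'leaving split_margin with 5'.
Intended log window:
  2: derive_floor: scanning 7 entries
  3: split_margin start, 7 items
  4: leaving split_margin with 5
  5: level 5, partial 0
Execution walk:
  (no call completed)
Log origin:
  1: logged in main at line 34
  2: logged in derive_floor at line 17
  3: logged in split_margin at line 8
A correct fix: line 10: replace `-2` with `0`.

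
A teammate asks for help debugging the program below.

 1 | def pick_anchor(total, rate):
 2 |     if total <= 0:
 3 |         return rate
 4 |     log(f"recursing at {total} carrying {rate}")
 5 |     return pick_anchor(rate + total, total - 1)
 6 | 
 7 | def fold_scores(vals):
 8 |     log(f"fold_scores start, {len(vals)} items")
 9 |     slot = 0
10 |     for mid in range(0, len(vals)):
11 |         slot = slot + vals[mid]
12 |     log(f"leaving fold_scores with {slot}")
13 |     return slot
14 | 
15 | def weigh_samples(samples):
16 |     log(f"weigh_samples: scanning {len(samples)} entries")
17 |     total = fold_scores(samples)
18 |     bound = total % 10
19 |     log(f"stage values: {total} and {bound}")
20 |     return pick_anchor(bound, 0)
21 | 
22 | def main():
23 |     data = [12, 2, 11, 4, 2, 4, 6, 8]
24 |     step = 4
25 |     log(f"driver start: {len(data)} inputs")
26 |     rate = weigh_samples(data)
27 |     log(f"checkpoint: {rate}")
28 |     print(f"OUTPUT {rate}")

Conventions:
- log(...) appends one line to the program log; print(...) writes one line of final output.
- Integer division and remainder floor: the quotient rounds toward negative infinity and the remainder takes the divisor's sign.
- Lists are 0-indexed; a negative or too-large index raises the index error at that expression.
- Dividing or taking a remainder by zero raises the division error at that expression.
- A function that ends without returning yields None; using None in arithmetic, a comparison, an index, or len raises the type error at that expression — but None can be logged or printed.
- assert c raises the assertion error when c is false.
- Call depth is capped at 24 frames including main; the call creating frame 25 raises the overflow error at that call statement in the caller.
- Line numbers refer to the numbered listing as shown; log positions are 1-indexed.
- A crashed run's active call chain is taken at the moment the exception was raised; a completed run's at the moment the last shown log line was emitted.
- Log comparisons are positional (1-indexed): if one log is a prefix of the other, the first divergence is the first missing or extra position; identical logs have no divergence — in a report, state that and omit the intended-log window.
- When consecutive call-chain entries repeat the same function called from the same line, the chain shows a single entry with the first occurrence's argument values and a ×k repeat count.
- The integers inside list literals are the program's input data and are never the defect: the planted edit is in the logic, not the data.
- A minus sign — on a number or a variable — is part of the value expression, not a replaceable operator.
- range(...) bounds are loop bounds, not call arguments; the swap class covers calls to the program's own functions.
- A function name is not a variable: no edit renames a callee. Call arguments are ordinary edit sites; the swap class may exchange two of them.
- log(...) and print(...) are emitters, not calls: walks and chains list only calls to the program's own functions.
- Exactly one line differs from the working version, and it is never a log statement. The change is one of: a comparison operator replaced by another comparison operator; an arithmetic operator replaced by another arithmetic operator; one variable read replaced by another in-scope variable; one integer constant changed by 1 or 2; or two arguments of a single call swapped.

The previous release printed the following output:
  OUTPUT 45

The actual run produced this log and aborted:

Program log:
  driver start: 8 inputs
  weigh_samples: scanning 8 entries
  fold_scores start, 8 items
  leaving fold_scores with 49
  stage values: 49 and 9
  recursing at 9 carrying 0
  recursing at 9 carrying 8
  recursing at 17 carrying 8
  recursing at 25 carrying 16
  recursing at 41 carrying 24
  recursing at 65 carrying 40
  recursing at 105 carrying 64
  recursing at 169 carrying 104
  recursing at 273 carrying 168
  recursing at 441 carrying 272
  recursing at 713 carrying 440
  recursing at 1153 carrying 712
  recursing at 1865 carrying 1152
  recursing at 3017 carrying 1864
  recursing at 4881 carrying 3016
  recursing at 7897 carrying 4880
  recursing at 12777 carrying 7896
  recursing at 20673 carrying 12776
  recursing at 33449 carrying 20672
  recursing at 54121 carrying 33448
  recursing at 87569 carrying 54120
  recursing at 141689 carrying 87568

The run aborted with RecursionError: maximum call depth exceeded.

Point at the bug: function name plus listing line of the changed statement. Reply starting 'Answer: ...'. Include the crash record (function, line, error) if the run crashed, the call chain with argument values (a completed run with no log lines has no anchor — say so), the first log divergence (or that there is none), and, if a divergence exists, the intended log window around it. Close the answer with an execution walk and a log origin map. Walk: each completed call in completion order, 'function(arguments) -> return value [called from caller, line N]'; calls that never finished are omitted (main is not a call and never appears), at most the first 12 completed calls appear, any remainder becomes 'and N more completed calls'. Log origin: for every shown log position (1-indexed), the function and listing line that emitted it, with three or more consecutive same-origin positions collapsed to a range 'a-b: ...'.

Answer: the defect is in pick_anchor at line 5.
Core observation: The log first diverges at position 7: the faulty run prints 'recursing at 9 carrying 8' where the working version prints 'recursing at 8 carrying 9'.
Crash: pick_anchor, line 5, RecursionError.
Call chain: main -> weigh_samples([12, 2, 11, 4, 2, 4, 6, 8]) (called at line 26) -> pick_anchor(9, 0) (called at line 20) -> pick_anchor(9, 8) (called at line 5) ×21.
First divergence: at position 7 the run shows 'recursing at 9 carrying 8' where the working version logs 'recursing at 8 carrying 9'.
Intended log window:
  5: stage values: 49 and 9
  6: recursing at 9 carrying 0
  7: recursing at 8 carrying 9
  8: recursing at 7 carrying 17
Execution walk:
  fold_scores([12, 2, 11, 4, 2, 4, 6, 8]) -> 49  [called from weigh_samples, line 17]
Origin of each log line:
  1: logged in main at line 25
  2: logged in weigh_samples at line 16
  3: logged in fold_scores at line 8
  4: logged in fold_scores at line 12
  5: logged in weigh_samples at line 19
  6-27: logged in pick_anchor at line 4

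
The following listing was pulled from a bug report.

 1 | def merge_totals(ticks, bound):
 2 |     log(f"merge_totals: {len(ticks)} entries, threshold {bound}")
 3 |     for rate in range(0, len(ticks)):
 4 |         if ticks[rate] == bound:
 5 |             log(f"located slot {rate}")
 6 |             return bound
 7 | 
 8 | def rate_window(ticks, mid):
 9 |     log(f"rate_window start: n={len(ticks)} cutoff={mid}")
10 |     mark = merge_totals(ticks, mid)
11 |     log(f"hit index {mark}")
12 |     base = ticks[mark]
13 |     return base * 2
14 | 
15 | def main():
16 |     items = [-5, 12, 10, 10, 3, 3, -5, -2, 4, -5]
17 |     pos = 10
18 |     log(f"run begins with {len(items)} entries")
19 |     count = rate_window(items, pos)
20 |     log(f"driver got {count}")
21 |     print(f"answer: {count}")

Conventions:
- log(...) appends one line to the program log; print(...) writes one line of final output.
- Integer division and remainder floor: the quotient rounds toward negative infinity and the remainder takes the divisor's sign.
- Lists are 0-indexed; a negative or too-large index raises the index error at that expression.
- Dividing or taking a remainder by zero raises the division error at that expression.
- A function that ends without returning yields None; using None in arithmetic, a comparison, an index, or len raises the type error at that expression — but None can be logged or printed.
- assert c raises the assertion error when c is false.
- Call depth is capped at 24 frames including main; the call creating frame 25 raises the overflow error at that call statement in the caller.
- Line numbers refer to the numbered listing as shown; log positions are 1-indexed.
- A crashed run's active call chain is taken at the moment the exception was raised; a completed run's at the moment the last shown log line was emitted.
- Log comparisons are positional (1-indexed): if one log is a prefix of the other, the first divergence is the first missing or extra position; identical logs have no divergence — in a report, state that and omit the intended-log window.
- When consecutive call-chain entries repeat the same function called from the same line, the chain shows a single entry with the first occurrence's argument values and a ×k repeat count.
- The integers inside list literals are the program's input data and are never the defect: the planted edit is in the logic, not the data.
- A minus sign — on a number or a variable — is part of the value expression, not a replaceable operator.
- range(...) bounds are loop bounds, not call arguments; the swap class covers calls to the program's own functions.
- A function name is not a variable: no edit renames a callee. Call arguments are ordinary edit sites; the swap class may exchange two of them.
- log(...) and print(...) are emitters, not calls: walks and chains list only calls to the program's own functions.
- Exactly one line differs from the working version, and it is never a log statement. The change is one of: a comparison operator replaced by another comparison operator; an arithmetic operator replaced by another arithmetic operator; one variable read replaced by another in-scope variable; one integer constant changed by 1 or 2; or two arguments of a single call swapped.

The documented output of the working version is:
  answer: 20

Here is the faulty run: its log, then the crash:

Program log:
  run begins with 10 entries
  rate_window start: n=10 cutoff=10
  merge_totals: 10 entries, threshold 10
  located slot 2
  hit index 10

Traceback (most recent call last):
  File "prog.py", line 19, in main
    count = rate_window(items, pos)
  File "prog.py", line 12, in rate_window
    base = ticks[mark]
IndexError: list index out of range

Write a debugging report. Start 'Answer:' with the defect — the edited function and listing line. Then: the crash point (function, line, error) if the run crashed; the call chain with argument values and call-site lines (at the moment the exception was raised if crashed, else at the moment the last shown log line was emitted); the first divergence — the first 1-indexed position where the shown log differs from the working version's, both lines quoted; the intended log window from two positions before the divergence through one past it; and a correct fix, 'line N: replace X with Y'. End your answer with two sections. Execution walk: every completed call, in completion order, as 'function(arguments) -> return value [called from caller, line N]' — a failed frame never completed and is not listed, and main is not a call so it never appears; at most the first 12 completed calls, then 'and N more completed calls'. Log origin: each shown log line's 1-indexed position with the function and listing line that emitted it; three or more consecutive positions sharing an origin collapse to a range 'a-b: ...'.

Answer: the defect is in merge_totals at line 6.
Key observation: Log line 5 is where behavior first shows: 'hit index 10' appears instead of 'hit index 2'.
Crash: rate_window, line 12, IndexError.
Call chain: main -> rate_window([-5, 12, 10, 10, 3, 3, -5, -2, 4, -5], 10) (called at line 19).
First divergence: position 5; shown 'hit index 10' vs intended 'hit index 2'.
Intended log window:
  3: merge_totals: 10 entries, threshold 10
  4: located slot 2
  5: hit index 2
  6: driver got 20
Execution walk:
  merge_totals([-5, 12, 10, 10, 3, 3, -5, -2, 4, -5], 10) -> 10  [called from rate_window, line 10]
Log origin:
  1: logged in main at line 18
  2: logged in rate_window at line 9
  3: logged in merge_totals at line 2
  4: logged in merge_totals at line 5
  5: logged in rate_window at line 11
A correct fix: line 6: replace `bound` with `rate`.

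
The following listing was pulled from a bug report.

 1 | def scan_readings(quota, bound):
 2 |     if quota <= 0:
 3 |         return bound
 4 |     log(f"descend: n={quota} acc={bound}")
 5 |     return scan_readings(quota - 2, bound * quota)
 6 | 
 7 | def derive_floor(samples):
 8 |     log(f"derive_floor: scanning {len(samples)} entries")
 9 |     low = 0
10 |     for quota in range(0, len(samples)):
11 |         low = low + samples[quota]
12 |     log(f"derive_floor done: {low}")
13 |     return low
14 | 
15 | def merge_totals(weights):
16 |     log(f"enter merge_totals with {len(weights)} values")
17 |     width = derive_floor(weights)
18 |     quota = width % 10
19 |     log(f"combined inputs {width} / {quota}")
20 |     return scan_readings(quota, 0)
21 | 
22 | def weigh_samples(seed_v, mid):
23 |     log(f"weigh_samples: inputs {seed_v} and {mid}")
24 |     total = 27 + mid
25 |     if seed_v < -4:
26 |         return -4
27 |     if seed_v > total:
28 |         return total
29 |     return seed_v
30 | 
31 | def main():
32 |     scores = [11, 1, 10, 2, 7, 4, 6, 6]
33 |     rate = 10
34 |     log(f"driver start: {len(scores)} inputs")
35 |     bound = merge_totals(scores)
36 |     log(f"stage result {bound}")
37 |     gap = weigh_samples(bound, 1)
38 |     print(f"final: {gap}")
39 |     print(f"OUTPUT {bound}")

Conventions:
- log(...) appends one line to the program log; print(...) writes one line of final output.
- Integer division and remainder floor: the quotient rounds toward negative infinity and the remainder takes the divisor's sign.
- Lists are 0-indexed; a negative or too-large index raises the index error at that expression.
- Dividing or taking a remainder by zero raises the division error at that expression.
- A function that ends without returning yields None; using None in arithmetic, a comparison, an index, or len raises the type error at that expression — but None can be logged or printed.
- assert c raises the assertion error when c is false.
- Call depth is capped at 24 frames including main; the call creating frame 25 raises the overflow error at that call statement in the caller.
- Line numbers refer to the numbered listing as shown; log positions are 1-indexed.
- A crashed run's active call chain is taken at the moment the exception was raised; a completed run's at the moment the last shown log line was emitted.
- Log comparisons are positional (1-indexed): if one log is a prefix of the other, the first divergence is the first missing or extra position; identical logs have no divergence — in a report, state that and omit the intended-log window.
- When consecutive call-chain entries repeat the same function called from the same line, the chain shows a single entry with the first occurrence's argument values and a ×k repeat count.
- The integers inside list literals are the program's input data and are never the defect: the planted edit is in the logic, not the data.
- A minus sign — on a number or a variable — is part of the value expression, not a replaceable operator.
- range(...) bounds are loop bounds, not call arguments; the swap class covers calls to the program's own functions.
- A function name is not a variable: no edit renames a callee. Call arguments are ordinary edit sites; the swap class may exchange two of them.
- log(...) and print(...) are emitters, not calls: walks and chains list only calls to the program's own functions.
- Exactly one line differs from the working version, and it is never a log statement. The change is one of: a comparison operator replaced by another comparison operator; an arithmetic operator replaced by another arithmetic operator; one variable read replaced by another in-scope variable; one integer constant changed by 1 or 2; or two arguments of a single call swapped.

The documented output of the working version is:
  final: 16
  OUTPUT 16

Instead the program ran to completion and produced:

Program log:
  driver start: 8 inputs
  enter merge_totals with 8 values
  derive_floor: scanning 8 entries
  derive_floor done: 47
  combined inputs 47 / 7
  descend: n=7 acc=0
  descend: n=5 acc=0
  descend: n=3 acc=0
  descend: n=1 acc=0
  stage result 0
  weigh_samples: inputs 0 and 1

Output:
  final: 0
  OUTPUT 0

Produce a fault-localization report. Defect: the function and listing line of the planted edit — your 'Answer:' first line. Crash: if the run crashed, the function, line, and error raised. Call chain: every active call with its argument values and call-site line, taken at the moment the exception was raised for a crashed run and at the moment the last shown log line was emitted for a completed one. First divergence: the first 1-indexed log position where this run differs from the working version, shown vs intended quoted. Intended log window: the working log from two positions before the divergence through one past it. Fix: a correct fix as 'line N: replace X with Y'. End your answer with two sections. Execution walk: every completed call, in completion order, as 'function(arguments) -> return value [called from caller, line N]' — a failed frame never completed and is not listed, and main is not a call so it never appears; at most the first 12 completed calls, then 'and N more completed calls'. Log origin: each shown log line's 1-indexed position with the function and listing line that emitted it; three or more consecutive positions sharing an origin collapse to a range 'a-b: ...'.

Answer: the defect is in scan_readings at line 5.
Core observation: At log position 7 the runs split — shown 'descend: n=5 acc=0', but the working version logs 'descend: n=5 acc=7'.
Call chain: main -> weigh_samples(0, 1) (called at line 37).
First divergence: at position 7 the run shows 'descend: n=5 acc=0' where the working version logs 'descend: n=5 acc=7'.
Intended log window:
  5: combined inputs 47 / 7
  6: descend: n=7 acc=0
  7: descend: n=5 acc=7
  8: descend: n=3 acc=12
Execution walk:
  derive_floor([11, 1, 10, 2, 7, 4, 6, 6]) -> 47  [called from merge_totals, line 17]
  scan_readings(-1, 0) -> 0  [called from scan_readings, line 5]
  scan_readings(1, 0) -> 0  [called from scan_readings, line 5]
  scan_readings(3, 0) -> 0  [called from scan_readings, line 5]
  scan_readings(5, 0) -> 0  [called from scan_readings, line 5]
  scan_readings(7, 0) -> 0  [called from merge_totals, line 20]
  merge_totals([11, 1, 10, 2, 7, 4, 6, 6]) -> 0  [called from main, line 35]
  weigh_samples(0, 1) -> 0  [called from main, line 37]
Log origin:
  1 — main, line 34
  2 — merge_totals, line 16
  3 — derive_floor, line 8
  4 — derive_floor, line 12
  5 — merge_totals, line 19
  6-9 — scan_readings, line 4
  10 — main, line 36
  11 — weigh_samples, line 23
A correct fix: line 5: replace `*` with `+`.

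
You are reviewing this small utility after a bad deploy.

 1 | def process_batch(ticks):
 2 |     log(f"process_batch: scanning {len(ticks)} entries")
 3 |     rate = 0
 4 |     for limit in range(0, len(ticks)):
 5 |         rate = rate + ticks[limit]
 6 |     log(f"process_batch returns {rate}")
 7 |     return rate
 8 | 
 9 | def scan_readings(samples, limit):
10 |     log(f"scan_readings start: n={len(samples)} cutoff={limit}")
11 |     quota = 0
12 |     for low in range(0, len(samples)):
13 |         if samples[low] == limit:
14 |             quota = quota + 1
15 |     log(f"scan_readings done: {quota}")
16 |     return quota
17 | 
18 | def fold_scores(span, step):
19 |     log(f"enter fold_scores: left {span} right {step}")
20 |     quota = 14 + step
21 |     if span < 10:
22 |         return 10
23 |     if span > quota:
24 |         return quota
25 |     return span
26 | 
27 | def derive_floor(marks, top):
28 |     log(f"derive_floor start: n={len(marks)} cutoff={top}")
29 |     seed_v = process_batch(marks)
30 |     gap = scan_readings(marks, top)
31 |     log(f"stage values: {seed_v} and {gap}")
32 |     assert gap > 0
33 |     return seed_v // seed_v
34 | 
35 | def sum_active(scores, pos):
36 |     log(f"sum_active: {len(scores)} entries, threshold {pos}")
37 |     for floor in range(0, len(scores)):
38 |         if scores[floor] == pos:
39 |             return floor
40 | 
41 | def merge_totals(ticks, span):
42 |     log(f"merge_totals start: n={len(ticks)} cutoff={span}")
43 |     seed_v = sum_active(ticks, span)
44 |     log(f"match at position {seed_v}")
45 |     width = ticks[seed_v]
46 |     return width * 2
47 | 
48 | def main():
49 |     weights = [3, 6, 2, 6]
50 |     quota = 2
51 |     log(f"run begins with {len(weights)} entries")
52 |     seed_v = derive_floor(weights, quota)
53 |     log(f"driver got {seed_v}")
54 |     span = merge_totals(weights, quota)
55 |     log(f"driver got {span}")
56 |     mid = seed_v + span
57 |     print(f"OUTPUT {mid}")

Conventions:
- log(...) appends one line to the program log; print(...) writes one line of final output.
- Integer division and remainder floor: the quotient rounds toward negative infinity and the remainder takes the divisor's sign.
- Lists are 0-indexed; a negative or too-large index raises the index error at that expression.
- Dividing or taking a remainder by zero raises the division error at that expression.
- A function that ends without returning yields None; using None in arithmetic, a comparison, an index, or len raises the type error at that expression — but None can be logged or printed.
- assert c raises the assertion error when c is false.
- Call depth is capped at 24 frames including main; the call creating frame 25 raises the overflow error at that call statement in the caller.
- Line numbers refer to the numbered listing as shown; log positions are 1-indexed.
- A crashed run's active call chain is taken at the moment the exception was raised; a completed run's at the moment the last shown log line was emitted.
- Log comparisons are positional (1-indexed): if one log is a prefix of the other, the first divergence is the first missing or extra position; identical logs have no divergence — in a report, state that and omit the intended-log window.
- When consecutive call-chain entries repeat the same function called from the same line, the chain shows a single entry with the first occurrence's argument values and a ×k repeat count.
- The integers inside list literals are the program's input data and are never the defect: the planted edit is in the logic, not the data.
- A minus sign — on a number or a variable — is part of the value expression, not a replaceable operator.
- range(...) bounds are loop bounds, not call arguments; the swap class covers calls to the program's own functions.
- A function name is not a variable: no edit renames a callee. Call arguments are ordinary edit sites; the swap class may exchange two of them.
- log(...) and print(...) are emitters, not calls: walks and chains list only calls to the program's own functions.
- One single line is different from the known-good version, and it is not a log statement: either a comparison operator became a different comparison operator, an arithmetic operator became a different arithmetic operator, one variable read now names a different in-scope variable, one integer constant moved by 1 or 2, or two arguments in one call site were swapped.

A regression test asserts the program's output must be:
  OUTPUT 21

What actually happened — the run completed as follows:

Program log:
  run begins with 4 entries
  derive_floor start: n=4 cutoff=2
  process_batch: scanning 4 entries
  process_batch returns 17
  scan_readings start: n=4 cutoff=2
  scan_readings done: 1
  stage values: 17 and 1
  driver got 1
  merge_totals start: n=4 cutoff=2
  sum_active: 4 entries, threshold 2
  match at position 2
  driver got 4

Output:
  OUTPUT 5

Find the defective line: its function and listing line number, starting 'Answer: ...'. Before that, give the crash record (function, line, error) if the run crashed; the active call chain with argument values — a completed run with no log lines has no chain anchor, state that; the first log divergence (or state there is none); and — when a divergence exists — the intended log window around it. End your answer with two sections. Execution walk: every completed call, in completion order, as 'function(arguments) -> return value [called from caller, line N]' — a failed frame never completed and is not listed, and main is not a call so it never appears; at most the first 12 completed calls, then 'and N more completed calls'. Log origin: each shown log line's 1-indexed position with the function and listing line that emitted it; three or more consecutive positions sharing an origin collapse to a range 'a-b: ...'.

Answer: the defect is in derive_floor at line 33.
Key fact: Everything matches until log position 8, which reads 'driver got 1' in place of 'driver got 17'.
Call chain: main.
First divergence: position 8 — shown 'driver got 1', intended 'driver got 17'.
Intended log window:
  6: scan_readings done: 1
  7: stage values: 17 and 1
  8: driver got 17
  9: merge_totals start: n=4 cutoff=2
Execution walk:
  process_batch([3, 6, 2, 6]) -> 17  [called from derive_floor, line 29]
  scan_readings([3, 6, 2, 6], 2) -> 1  [called from derive_floor, line 30]
  derive_floor([3, 6, 2, 6], 2) -> 1  [called from main, line 52]
  sum_active([3, 6, 2, 6], 2) -> 2  [called from merge_totals, line 43]
  merge_totals([3, 6, 2, 6], 2) -> 4  [called from main, line 54]
Origin of each log line:
  1: from main, line 51
  2: from derive_floor, line 28
  3: from process_batch, line 2
  4: from process_batch, line 6
  5: from scan_readings, line 10
  6: from scan_readings, line 15
  7: from derive_floor, line 31
  8: from main, line 53
  9: from merge_totals, line 42
  10: from sum_active, line 36
  11: from merge_totals, line 44
  12: from main, line 55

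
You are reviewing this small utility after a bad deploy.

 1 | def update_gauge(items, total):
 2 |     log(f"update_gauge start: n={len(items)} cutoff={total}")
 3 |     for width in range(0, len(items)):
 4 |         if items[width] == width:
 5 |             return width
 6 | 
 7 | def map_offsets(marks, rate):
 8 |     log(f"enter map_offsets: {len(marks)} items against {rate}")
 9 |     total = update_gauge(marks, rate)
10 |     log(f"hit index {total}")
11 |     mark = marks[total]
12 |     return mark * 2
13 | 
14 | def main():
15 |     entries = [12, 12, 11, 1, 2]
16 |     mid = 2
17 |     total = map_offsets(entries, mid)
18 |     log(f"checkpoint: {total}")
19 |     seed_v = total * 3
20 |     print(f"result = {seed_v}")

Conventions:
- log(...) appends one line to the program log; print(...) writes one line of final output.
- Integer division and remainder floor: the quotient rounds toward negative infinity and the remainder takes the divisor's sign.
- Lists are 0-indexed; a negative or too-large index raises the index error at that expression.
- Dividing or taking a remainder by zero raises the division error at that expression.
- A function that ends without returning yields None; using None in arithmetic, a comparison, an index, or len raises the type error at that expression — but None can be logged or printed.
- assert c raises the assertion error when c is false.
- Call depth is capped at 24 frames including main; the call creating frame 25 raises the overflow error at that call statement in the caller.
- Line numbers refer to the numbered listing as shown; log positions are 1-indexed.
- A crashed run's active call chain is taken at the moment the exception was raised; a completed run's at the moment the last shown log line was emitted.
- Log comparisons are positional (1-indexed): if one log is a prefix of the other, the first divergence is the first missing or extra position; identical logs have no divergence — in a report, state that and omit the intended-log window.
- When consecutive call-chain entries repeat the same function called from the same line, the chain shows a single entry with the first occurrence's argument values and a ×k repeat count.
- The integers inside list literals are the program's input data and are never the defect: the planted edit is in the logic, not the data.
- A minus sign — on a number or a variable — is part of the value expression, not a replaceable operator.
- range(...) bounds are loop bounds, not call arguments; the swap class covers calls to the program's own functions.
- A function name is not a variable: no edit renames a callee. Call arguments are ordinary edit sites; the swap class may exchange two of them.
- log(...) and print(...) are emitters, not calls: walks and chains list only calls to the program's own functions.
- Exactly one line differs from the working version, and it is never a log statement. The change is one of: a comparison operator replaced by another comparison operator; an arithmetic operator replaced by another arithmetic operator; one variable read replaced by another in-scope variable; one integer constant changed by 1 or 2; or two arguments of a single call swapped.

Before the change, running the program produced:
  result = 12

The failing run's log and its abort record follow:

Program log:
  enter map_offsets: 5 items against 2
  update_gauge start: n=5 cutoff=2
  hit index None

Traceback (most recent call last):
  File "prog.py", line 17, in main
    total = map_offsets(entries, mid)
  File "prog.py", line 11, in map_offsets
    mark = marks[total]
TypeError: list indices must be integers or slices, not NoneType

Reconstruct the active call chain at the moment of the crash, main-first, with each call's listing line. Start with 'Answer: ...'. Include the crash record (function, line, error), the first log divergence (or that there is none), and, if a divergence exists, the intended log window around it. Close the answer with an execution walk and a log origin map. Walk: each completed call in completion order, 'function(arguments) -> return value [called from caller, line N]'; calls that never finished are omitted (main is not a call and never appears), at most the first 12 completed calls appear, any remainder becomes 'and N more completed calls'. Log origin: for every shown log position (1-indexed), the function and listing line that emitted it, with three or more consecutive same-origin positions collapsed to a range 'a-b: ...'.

Answer: main -> map_offsets (called at line 17).
Core observation: Position 3 is the first bad log line: 'hit index None' should read 'hit index 4'.
Crash: map_offsets, line 11, TypeError.
First divergence: at position 3 the run shows 'hit index None' where the working version logs 'hit index 4'.
Intended log window:
  1: enter map_offsets: 5 items against 2
  2: update_gauge start: n=5 cutoff=2
  3: hit index 4
  4: checkpoint: 4
Execution walk:
  update_gauge([12, 12, 11, 1, 2], 2) -> None  [called from map_offsets, line 9]
Log line origins:
  1: from map_offsets, line 8
  2: from update_gauge, line 2
  3: from map_offsets, line 10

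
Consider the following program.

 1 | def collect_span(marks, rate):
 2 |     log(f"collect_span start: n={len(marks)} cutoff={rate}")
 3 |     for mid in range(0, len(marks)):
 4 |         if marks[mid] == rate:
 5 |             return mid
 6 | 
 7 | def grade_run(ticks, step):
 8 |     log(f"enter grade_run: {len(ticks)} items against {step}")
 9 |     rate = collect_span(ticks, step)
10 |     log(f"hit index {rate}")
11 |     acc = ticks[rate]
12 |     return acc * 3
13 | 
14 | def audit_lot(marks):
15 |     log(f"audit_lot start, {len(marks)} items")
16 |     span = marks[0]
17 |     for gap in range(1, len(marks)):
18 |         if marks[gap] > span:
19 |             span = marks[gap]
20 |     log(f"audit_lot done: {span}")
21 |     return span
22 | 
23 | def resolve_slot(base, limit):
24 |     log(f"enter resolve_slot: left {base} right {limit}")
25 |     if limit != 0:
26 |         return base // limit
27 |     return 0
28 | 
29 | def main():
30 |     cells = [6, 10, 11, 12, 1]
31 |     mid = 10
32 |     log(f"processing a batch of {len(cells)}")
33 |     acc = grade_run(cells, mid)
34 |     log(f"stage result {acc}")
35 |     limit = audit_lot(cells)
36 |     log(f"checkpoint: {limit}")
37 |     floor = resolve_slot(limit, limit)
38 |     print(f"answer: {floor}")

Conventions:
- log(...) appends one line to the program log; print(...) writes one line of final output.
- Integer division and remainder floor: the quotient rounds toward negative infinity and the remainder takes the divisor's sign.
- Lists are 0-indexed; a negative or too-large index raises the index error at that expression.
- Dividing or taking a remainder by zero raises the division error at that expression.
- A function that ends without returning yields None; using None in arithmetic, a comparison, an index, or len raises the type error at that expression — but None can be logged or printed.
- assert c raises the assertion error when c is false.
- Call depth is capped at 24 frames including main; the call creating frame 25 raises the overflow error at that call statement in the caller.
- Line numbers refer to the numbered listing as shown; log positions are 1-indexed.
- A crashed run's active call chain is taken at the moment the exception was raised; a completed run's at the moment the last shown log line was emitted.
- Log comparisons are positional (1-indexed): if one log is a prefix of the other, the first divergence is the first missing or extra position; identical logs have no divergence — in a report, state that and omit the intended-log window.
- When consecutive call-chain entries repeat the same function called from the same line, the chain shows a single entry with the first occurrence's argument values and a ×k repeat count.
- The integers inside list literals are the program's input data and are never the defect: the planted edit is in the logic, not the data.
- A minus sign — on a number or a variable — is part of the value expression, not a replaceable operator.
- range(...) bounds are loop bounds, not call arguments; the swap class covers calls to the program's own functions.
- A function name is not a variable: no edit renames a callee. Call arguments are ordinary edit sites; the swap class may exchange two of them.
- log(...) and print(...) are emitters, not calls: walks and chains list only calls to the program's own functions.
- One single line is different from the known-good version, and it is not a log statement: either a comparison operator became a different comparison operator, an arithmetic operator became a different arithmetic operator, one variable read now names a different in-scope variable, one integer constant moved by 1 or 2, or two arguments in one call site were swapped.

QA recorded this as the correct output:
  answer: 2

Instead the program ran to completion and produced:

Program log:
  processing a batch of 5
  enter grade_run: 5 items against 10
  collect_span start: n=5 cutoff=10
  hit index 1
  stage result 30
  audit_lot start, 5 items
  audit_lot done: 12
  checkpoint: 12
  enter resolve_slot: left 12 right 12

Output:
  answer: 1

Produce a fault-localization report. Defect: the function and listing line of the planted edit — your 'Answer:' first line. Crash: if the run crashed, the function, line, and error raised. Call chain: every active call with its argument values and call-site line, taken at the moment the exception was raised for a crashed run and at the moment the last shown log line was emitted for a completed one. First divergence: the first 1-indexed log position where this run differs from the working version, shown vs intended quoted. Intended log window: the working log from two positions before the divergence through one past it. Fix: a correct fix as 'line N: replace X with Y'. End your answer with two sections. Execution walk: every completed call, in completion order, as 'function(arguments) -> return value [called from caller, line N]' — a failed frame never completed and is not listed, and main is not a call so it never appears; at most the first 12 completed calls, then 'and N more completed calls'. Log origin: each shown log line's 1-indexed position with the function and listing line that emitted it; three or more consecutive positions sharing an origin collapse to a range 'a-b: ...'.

Answer: the defect is in main at line 37.
Key observation: The earliest visible damage is log position 9 — 'enter resolve_slot: left 12 right 12' rather than the intended 'enter resolve_slot: left 30 right 12'.
Call chain: main -> resolve_slot(12, 12) (called at line 37).
First divergence: at position 9 the run shows 'enter resolve_slot: left 12 right 12' where the working version logs 'enter resolve_slot: left 30 right 12'.
Intended log window:
  7: audit_lot done: 12
  8: checkpoint: 12
  9: enter resolve_slot: left 30 right 12
Execution walk:
  collect_span([6, 10, 11, 12, 1], 10) -> 1  [called from grade_run, line 9]
  grade_run([6, 10, 11, 12, 1], 10) -> 30  [called from main, line 33]
  audit_lot([6, 10, 11, 12, 1]) -> 12  [called from main, line 35]
  resolve_slot(12, 12) -> 1  [called from main, line 37]
Origin of each log line:
  1: from main, line 32
  2: from grade_run, line 8
  3: from collect_span, line 2
  4: from grade_run, line 10
  5: from main, line 34
  6: from audit_lot, line 15
  7: from audit_lot, line 20
  8: from main, line 36
  9: from resolve_slot, line 24
A correct fix: line 37: replace `resolve_slot(limit, limit)` with `resolve_slot(acc, limit)`.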